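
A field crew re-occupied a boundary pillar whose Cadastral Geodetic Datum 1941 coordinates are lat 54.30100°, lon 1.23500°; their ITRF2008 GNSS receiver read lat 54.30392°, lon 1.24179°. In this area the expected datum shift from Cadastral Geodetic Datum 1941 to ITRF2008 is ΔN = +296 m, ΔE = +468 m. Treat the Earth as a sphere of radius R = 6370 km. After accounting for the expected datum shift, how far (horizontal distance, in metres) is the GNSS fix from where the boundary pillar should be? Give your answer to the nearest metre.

40 m

Observed coordinate differences: Δφ = +0.00292°, Δλ = +0.00679°.
Converting to metres (1° lat = 111177 m, cos φ = 0.583527): observed ΔN = 324.6 m, observed ΔE = 440.5 m.
Subtracting the expected shift leaves a residual of 324.6 − (296) = 28.6 m north and 440.5 − (468) = -27.5 m east.
Residual distance = √(28.6² + (-27.5)²) = 39.7 m.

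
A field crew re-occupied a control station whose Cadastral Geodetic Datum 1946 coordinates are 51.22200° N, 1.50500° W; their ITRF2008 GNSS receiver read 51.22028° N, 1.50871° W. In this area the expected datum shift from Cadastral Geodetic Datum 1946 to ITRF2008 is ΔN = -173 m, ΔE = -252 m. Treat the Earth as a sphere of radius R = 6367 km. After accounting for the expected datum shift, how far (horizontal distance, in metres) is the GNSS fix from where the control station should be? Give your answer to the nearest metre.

Observed coordinate differences: Δφ = -0.00172°, Δλ = -0.00371°.
Converting to metres (1° lat = 111125 m, cos φ = 0.626305): observed ΔN = -191.1 m, observed ΔE = -258.2 m.
Subtracting the expected shift leaves a residual of -191.1 − (-173) = -18.1 m north and -258.2 − (-252) = -6.2 m east.
Residual distance = √((-18.1)² + (-6.2)²) = 19.2 m.

19 m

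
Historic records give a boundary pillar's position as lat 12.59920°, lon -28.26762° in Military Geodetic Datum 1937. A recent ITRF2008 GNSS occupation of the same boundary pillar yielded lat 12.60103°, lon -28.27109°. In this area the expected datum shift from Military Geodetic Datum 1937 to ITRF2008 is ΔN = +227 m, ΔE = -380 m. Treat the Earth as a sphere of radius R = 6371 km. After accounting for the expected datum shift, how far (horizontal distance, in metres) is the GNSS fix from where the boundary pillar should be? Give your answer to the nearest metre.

Observed coordinate differences: Δφ = +0.00183°, Δλ = -0.00347°.
Converting to metres (1° lat = 111195 m, cos φ = 0.975920): observed ΔN = 203.5 m, observed ΔE = -376.6 m.
Subtracting the expected shift leaves a residual of 203.5 − (227) = -23.5 m north and -376.6 − (-380) = 3.4 m east.
Residual distance = √((-23.5)² + 3.4²) = 23.8 m.

24 m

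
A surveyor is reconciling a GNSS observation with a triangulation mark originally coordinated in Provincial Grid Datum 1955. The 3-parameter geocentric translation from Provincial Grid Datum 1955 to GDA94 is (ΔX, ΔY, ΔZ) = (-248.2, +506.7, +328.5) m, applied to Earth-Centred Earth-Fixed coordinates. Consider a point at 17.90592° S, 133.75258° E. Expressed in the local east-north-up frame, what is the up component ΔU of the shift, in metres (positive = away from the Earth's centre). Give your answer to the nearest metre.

ΔU = 411 m

The local up (radial) axis is (cos φ cos λ, cos φ sin λ, sin φ), giving ΔU = 163.328 + 348.278 − 100.999 = 410.61 m.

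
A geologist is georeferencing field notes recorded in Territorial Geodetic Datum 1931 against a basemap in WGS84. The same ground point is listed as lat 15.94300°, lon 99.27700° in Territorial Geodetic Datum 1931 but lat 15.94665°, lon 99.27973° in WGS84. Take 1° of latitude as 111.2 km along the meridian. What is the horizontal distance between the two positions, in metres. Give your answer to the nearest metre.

500 m

Δφ = 15.94665° − 15.94300° = +0.00365°; Δλ = 99.27973° − 99.27700° = +0.00273°.
ΔN = Δφ × 111200 = 405.9 m; ΔE = Δλ × 111200 × cos(15.94300°) = +0.00273 × 111200 × 0.961535 = 291.9 m.
Distance = √(ΔE² + ΔN²) = √(291.9² + 405.9²) = 499.9 m.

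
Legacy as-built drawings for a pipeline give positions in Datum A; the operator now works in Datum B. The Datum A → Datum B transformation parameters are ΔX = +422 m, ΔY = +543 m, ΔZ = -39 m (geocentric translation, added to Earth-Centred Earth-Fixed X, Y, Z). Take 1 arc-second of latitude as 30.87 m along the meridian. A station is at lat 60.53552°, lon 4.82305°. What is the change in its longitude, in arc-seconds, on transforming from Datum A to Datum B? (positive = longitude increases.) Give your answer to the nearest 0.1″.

sin φ = 0.870661, cos φ = 0.491884, sin λ = 0.084079, cos λ = 0.996459.
East component: ΔE = −sin λ·ΔX + cos λ·ΔY = −(0.084079)(422) + (0.996459)(543) = 505.60 m.
1° of latitude spans 3600 × 30.87 = 111132 m; at latitude φ, 1° of longitude spans that × cos φ = 54664.0 m, so Δλ = 505.60 / 54664.0 × 3600 = 33.297″.

Δλ = 33.3″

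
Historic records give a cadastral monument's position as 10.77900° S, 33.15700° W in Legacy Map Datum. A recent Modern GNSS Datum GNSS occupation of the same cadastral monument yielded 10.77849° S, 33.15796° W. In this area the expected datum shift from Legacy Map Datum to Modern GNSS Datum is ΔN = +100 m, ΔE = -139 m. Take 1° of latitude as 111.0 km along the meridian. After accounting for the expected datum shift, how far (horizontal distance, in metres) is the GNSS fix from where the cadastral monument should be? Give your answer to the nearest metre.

55 m

Observed coordinate differences: Δφ = +0.00051°, Δλ = -0.00096°.
Converting to metres (1° lat = 111000 m, cos φ = 0.982356): observed ΔN = 56.6 m, observed ΔE = -104.7 m.
Subtracting the expected shift leaves a residual of 56.6 − (100) = -43.4 m north and -104.7 − (-139) = 34.3 m east.
Residual distance = √((-43.4)² + 34.3²) = 55.3 m.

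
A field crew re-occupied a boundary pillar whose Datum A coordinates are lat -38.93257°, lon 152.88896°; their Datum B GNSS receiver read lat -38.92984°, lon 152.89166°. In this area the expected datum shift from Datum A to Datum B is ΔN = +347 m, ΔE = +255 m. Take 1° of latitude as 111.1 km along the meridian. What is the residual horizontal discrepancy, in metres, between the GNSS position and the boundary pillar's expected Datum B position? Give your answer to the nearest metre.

Observed coordinate differences: Δφ = +0.00273°, Δλ = +0.00270°.
Converting to metres (1° lat = 111100 m, cos φ = 0.777886): observed ΔN = 303.3 m, observed ΔE = 233.3 m.
Subtracting the expected shift leaves a residual of 303.3 − (347) = -43.7 m north and 233.3 − (255) = -21.7 m east.
Residual distance = √((-43.7)² + (-21.7)²) = 48.8 m.

49 m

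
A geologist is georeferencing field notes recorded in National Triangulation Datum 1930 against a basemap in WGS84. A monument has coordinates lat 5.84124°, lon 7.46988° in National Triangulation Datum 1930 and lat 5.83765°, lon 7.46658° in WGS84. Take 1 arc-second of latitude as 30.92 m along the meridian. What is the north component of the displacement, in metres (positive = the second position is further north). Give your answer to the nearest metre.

Δφ = 5.83765° − 5.84124° = -0.00359°; Δλ = 7.46658° − 7.46988° = -0.00330°.
1° of latitude = 3600 × 30.92 = 111312 m.
ΔN = Δφ × 111312 = -399.6 m; ΔE = Δλ × 111312 × cos(5.84124°) = -0.00330 × 111312 × 0.994808 = -365.4 m.

ΔN = -400 m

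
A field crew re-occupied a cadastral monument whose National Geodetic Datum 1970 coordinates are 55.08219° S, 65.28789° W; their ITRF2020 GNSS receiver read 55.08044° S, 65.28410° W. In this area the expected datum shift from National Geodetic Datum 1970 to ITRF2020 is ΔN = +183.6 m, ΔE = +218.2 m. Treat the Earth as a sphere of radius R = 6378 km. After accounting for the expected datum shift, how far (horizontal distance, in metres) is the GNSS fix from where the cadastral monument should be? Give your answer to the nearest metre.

Observed coordinate differences: Δφ = +0.00175°, Δλ = +0.00379°.
Converting to metres (1° lat = 111317 m, cos φ = 0.572401): observed ΔN = 194.8 m, observed ΔE = 241.5 m.
Subtracting the expected shift leaves a residual of 194.8 − (183.6) = 11.2 m north and 241.5 − (218.2) = 23.3 m east.
Residual distance = √(11.2² + 23.3²) = 25.8 m.

26 m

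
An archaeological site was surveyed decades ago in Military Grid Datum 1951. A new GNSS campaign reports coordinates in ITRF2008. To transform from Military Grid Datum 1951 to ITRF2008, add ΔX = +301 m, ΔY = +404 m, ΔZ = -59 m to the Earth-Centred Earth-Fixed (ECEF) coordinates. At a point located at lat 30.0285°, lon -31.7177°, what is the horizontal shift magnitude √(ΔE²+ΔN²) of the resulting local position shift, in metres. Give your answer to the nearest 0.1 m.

507.2 m

At φ = 30.0285°, λ = -31.7177°: sin φ = 0.500431, cos φ = 0.865777, sin λ = -0.525734, cos λ = 0.850649.
ΔE = −sin λ·ΔX + cos λ·ΔY = −(-0.525734)·(301) + (0.850649)·(404) = 501.91 m.
ΔN = −sin φ cos λ·ΔX − sin φ sin λ·ΔY + cos φ·ΔZ = −(0.500431)(0.850649)(301) − (0.500431)(-0.525734)(404) + (0.865777)(-59) = -72.92 m.
Horizontal magnitude = √(ΔE² + ΔN²) = √(501.91² + (-72.92)²) = 507.18 m.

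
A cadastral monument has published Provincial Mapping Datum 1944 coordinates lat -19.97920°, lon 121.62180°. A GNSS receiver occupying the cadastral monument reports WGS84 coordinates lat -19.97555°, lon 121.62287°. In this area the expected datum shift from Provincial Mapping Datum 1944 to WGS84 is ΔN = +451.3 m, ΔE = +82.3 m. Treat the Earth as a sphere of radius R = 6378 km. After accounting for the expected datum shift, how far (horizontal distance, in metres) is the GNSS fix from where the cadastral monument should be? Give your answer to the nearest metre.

54 m

Observed coordinate differences: Δφ = +0.00365°, Δλ = +0.00107°.
Converting to metres (1° lat = 111317 m, cos φ = 0.939817): observed ΔN = 406.3 m, observed ΔE = 111.9 m.
Subtracting the expected shift leaves a residual of 406.3 − (451.3) = -45.0 m north and 111.9 − (82.3) = 29.6 m east.
Residual distance = √((-45.0)² + 29.6²) = 53.9 m.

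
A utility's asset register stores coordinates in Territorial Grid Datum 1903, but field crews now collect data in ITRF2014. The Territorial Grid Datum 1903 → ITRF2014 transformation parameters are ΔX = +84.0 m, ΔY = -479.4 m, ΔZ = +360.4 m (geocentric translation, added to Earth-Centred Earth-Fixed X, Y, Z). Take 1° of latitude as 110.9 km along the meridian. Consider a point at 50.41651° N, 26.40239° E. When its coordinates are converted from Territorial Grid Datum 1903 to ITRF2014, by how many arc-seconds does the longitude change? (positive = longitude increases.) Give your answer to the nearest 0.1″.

Δλ = -23.8″

sin φ = 0.770697, cos φ = 0.637202, sin λ = 0.444673, cos λ = 0.895693.
East component: ΔE = −sin λ·ΔX + cos λ·ΔY = −(0.444673)(84.0) + (0.895693)(-479.4) = -466.75 m.
1° of latitude spans 110900 m; at latitude φ, 1° of longitude spans that × cos φ = 70665.7 m, so Δλ = -466.75 / 70665.7 × 3600 = -23.778″.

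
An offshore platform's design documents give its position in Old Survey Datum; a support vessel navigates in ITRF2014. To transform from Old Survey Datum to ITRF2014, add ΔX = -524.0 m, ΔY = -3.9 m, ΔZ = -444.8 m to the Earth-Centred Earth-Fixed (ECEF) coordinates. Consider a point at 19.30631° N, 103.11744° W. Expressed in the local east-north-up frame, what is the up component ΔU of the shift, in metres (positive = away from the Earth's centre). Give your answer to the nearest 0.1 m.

The local up (radial) axis is (cos φ cos λ, cos φ sin λ, sin φ), giving ΔU = 112.233 + 3.585 − 147.059 = -31.24 m.

ΔU = -31.2 m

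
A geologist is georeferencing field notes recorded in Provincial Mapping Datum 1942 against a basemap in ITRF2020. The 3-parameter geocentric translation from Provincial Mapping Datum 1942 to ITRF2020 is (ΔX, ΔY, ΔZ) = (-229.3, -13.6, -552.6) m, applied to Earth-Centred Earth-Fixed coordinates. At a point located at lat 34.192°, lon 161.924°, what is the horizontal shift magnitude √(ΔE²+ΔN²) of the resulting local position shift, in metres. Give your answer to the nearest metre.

The local east axis at (φ, λ) is (−sin λ, cos λ, 0), so ΔE = −sin(161.924°)·(-229.3) + cos(161.924°)·(-13.6) = 84.08 m.
The local north axis is (−sin φ cos λ, −sin φ sin λ, cos φ), giving ΔN = -122.499 + 2.371 − 457.088 = -577.22 m.
Horizontal magnitude = √(ΔE² + ΔN²) = √(84.08² + (-577.22)²) = 583.31 m.

583 m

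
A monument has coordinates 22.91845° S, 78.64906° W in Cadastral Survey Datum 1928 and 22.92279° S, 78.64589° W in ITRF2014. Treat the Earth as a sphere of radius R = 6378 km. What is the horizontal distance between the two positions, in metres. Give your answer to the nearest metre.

582 m

Δφ = -22.92279° − -22.91845° = -0.00434°; Δλ = -78.64589° − -78.64906° = +0.00317°.
1° along a meridian = πR/180 = 111317 m.
ΔN = Δφ × 111317 = -483.1 m; ΔE = Δλ × 111317 × cos(-22.91845°) = +0.00317 × 111317 × 0.921060 = 325.0 m.
Distance = √(ΔE² + ΔN²) = √(325.0² + (-483.1)²) = 582.3 m.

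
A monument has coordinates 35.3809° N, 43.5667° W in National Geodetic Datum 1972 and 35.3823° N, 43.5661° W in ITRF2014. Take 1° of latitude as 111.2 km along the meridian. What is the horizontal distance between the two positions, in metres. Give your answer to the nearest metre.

Δφ = 35.3823° − 35.3809° = +0.0014°; Δλ = -43.5661° − -43.5667° = +0.0006°.
ΔN = Δφ × 111200 = 155.7 m; ΔE = Δλ × 111200 × cos(35.3809°) = +0.0006 × 111200 × 0.815321 = 54.4 m.
Distance = √(ΔE² + ΔN²) = √(54.4² + 155.7²) = 164.9 m.

165 m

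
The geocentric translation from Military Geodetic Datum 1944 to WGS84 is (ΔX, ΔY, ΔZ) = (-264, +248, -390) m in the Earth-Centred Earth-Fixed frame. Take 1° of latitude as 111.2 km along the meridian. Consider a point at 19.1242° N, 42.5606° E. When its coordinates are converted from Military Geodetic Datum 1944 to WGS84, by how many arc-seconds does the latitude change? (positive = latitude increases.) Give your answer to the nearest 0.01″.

Δφ = -11.65″

sin φ = 0.327617, cos φ = 0.944811, sin λ = 0.676370, cos λ = 0.736562.
North component: ΔN = −sin φ cos λ·ΔX − sin φ sin λ·ΔY + cos φ·ΔZ = −(0.327617)(0.736562)(-264) − (0.327617)(0.676370)(248) + (0.944811)(-390) = -359.72 m.
1° of latitude spans 111200 m, so Δφ = -359.72 / 111200 × 3600 = -11.646″.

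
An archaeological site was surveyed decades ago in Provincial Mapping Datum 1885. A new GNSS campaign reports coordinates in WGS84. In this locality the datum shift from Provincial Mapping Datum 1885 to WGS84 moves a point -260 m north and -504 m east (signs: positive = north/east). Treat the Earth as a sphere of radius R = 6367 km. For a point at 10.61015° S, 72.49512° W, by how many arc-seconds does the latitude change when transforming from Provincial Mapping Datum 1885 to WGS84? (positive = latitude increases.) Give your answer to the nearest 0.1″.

On a sphere of radius R, 1 rad of latitude = R, so Δφ = ΔN / R = -260.0 / 6367000 = -4.0836e-05 rad = -8.423″.

Δφ = -8.4″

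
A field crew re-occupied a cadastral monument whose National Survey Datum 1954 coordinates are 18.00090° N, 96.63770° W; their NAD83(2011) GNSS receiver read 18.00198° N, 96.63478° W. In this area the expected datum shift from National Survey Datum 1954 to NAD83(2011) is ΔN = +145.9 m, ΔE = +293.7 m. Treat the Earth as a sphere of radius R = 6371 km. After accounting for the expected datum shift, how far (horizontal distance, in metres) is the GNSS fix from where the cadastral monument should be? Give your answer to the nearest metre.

Observed coordinate differences: Δφ = +0.00108°, Δλ = +0.00292°.
Converting to metres (1° lat = 111195 m, cos φ = 0.951052): observed ΔN = 120.1 m, observed ΔE = 308.8 m.
Subtracting the expected shift leaves a residual of 120.1 − (145.9) = -25.8 m north and 308.8 − (293.7) = 15.1 m east.
Residual distance = √((-25.8)² + 15.1²) = 29.9 m.

30 m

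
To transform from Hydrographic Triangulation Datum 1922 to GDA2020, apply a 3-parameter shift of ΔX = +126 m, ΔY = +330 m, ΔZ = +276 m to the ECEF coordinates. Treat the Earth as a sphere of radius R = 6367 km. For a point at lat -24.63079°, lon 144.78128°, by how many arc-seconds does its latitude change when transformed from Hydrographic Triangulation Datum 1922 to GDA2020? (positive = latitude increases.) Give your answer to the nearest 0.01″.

Δφ = 9.31″

sin φ = -0.416769, cos φ = 0.909012, sin λ = 0.576699, cos λ = -0.816957.
North component: ΔN = −sin φ cos λ·ΔX − sin φ sin λ·ΔY + cos φ·ΔZ = −(-0.416769)(-0.816957)(126) − (-0.416769)(0.576699)(330) + (0.909012)(276) = 287.30 m.
1° of latitude spans πR/180 = 111125 m, so Δφ = 287.30 / 111125 × 3600 = 9.307″.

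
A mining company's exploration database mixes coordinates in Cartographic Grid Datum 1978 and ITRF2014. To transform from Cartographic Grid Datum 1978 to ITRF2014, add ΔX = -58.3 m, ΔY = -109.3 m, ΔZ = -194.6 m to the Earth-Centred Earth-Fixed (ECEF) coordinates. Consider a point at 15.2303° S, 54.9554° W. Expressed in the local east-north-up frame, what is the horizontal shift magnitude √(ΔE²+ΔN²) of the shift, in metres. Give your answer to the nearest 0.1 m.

The local east axis at (φ, λ) is (−sin λ, cos λ, 0), so ΔE = −sin(-54.9554°)·(-58.3) + cos(-54.9554°)·(-109.3) = -110.49 m.
The local north axis is (−sin φ cos λ, −sin φ sin λ, cos φ), giving ΔN = -8.794 + 23.508 − 187.765 = -173.05 m.
Horizontal magnitude = √(ΔE² + ΔN²) = √((-110.49)² + (-173.05)²) = 205.32 m.

205.3 m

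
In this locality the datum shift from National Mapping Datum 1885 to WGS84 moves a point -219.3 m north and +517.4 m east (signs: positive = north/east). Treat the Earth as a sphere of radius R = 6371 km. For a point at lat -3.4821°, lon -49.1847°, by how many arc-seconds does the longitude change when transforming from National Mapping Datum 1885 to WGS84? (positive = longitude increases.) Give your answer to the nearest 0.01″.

At latitude -3.4821°, cos φ = 0.998154.
One radian of longitude at latitude φ spans R cos φ, so Δλ = ΔE / (R cos φ) = 517.4 / (6371000 × 0.998154) = 8.1362e-05 rad = 16.782″.

Δλ = 16.78″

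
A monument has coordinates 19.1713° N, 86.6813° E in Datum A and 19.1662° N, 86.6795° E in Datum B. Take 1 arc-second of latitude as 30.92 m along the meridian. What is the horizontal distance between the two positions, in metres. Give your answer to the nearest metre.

598 m

Δφ = 19.1662° − 19.1713° = -0.0051°; Δλ = 86.6795° − 86.6813° = -0.0018°.
1° of latitude = 3600 × 30.92 = 111312 m.
ΔN = Δφ × 111312 = -567.7 m; ΔE = Δλ × 111312 × cos(19.1713°) = -0.0018 × 111312 × 0.944541 = -189.2 m.
Distance = √(ΔE² + ΔN²) = √((-189.2)² + (-567.7)²) = 598.4 m.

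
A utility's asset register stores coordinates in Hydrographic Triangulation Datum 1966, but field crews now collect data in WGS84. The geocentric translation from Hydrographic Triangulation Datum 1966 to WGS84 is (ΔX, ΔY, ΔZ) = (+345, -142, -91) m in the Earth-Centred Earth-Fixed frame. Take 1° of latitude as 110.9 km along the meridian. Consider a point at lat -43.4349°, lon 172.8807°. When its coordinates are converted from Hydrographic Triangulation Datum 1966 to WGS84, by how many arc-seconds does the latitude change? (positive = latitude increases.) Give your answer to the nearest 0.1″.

sin φ = -0.687530, cos φ = 0.726156, sin λ = 0.123936, cos λ = -0.992290.
North component: ΔN = −sin φ cos λ·ΔX − sin φ sin λ·ΔY + cos φ·ΔZ = −(-0.687530)(-0.992290)(345) − (-0.687530)(0.123936)(-142) + (0.726156)(-91) = -313.55 m.
1° of latitude spans 110900 m, so Δφ = -313.55 / 110900 × 3600 = -10.178″.

Δφ = -10.2″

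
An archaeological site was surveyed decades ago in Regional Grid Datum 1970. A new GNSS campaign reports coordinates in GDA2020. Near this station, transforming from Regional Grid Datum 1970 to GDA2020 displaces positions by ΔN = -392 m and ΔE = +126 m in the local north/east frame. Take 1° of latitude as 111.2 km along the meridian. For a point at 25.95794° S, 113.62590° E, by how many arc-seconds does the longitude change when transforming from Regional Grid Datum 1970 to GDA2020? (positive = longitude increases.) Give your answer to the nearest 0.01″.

At latitude -25.95794°, cos φ = 0.899116.
1° of longitude at this latitude = 111.2 × cos φ = 99.98 km, so Δλ = 126.0 / 99981.7 = 0.0012602° = 4.537″.

Δλ = 4.54″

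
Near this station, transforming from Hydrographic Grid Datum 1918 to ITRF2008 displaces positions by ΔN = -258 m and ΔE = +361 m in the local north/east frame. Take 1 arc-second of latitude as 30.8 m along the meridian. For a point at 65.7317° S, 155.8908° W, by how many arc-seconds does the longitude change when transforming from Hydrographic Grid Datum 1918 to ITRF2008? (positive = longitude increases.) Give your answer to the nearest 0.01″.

At latitude -65.7317°, cos φ = 0.411010.
1″ of longitude at this latitude = 30.80 × cos φ = 12.6591 m, so Δλ = 361.0 / 12.6591 = 28.517″.

Δλ = 28.52″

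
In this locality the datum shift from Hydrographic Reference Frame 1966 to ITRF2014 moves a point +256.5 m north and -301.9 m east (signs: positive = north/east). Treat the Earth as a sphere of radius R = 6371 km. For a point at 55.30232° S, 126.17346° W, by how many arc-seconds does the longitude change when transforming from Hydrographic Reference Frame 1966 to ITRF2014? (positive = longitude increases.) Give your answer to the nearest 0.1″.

At latitude -55.30232°, cos φ = 0.569246.
One radian of longitude at latitude φ spans R cos φ, so Δλ = ΔE / (R cos φ) = -301.9 / (6371000 × 0.569246) = -8.3244e-05 rad = -17.170″.

Δλ = -17.2″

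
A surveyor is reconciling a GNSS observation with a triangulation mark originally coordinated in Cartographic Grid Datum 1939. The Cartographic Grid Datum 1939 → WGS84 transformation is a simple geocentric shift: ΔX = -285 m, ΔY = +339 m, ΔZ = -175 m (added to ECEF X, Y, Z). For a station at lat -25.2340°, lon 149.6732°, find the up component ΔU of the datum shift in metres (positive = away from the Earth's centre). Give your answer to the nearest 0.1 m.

ΔU = 452.0 m

At φ = -25.2340°, λ = 149.6732°: sin φ = -0.426316, cos φ = 0.904574, sin λ = 0.504931, cos λ = -0.863159.
ΔU = cos φ cos λ·ΔX + cos φ sin λ·ΔY + sin φ·ΔZ = (0.904574)(-0.863159)(-285) + (0.904574)(0.504931)(339) + (-0.426316)(-175) = 451.97 m.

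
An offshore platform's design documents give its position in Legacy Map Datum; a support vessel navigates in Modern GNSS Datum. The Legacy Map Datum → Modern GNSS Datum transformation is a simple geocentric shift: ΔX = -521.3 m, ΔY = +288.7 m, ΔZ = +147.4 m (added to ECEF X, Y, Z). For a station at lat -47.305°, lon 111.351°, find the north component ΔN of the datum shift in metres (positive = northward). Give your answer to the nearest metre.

ΔN = 437 m

At φ = -47.305°, λ = 111.351°: sin φ = -0.734974, cos φ = 0.678096, sin λ = 0.931368, cos λ = -0.364080.
ΔN = −sin φ cos λ·ΔX − sin φ sin λ·ΔY + cos φ·ΔZ = −(-0.734974)(-0.364080)(-521.3) − (-0.734974)(0.931368)(288.7) + (0.678096)(147.4) = 437.07 m.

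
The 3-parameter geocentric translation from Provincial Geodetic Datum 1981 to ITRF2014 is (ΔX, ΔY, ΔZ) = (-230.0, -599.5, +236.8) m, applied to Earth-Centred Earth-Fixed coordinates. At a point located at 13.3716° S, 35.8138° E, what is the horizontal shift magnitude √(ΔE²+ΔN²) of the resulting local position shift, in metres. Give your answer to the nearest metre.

The local east axis at (φ, λ) is (−sin λ, cos λ, 0), so ΔE = −sin(35.8138°)·(-230.0) + cos(35.8138°)·(-599.5) = -351.56 m.
The local north axis is (−sin φ cos λ, −sin φ sin λ, cos φ), giving ΔN = -43.134 − 81.128 + 230.381 = 106.12 m.
Horizontal magnitude = √(ΔE² + ΔN²) = √((-351.56)² + 106.12²) = 367.23 m.

367 m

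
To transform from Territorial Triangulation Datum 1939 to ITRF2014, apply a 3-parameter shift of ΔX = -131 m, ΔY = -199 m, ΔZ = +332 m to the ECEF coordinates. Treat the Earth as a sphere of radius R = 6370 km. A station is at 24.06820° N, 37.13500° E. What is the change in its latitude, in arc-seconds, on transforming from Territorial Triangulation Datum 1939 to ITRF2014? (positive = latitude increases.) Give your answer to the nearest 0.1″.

Δφ = 12.8″

sin φ = 0.407824, cos φ = 0.913061, sin λ = 0.603695, cos λ = 0.797215.
North component: ΔN = −sin φ cos λ·ΔX − sin φ sin λ·ΔY + cos φ·ΔZ = −(0.407824)(0.797215)(-131) − (0.407824)(0.603695)(-199) + (0.913061)(332) = 394.72 m.
1° of latitude spans πR/180 = 111177 m, so Δφ = 394.72 / 111177 × 3600 = 12.781″.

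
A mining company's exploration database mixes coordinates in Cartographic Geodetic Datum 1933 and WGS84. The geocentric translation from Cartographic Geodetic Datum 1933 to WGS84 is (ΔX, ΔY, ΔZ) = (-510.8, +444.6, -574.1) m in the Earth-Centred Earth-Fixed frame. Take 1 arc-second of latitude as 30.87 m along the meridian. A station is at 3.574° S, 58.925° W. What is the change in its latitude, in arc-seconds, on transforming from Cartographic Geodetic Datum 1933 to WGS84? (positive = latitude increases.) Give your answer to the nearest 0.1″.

sin φ = -0.062338, cos φ = 0.998055, sin λ = -0.856492, cos λ = 0.516160.
North component: ΔN = −sin φ cos λ·ΔX − sin φ sin λ·ΔY + cos φ·ΔZ = −(-0.062338)(0.516160)(-510.8) − (-0.062338)(-0.856492)(444.6) + (0.998055)(-574.1) = -613.16 m.
1° of latitude spans 3600 × 30.87 = 111132 m, so Δφ = -613.16 / 111132 × 3600 = -19.863″.

Δφ = -19.9″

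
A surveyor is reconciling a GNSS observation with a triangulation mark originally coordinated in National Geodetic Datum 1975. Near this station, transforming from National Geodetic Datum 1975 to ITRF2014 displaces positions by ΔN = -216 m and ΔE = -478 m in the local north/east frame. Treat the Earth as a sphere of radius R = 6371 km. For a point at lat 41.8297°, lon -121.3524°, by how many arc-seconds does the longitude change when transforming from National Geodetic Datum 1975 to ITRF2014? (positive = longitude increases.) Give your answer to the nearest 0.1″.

Δλ = -20.8″

At latitude 41.8297°, cos φ = 0.745130.
One radian of longitude at latitude φ spans R cos φ, so Δλ = ΔE / (R cos φ) = -478.0 / (6371000 × 0.745130) = -1.0069e-04 rad = -20.769″.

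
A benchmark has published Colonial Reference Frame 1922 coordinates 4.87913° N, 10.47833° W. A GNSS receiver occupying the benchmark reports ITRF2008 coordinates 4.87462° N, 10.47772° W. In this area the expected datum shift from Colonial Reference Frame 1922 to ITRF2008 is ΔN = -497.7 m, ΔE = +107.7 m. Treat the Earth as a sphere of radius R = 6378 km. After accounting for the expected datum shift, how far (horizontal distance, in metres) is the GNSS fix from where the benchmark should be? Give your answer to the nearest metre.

Observed coordinate differences: Δφ = -0.00451°, Δλ = +0.00061°.
Converting to metres (1° lat = 111317 m, cos φ = 0.996376): observed ΔN = -502.0 m, observed ΔE = 67.7 m.
Subtracting the expected shift leaves a residual of -502.0 − (-497.7) = -4.3 m north and 67.7 − (107.7) = -40.0 m east.
Residual distance = √((-4.3)² + (-40.0)²) = 40.3 m.

40 m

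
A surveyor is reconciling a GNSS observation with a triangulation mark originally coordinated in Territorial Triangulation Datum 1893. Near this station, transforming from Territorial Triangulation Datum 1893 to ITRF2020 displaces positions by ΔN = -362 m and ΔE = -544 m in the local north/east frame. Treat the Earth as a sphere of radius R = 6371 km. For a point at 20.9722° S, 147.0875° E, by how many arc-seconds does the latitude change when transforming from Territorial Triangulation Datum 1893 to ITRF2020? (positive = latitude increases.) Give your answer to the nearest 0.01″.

On a sphere of radius R, 1 rad of latitude = R, so Δφ = ΔN / R = -362.0 / 6371000 = -5.6820e-05 rad = -11.720″.

Δφ = -11.72″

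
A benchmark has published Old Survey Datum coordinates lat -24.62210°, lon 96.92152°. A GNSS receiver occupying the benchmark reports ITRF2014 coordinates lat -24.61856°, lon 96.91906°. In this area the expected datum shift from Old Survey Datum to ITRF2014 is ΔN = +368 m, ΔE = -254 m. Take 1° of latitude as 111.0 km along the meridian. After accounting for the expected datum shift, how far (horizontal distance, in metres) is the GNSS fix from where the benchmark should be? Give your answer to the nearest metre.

Observed coordinate differences: Δφ = +0.00354°, Δλ = -0.00246°.
Converting to metres (1° lat = 111000 m, cos φ = 0.909075): observed ΔN = 392.9 m, observed ΔE = -248.2 m.
Subtracting the expected shift leaves a residual of 392.9 − (368) = 24.9 m north and -248.2 − (-254) = 5.8 m east.
Residual distance = √(24.9² + 5.8²) = 25.6 m.

26 m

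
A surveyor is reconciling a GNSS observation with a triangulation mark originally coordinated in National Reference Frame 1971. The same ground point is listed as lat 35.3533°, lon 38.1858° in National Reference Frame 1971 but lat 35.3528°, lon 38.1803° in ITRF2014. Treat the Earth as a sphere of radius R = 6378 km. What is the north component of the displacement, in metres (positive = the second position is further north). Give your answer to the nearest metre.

ΔN = -56 m

Δφ = 35.3528° − 35.3533° = -0.0005°; Δλ = 38.1803° − 38.1858° = -0.0055°.
1° along a meridian = πR/180 = 111317 m.
ΔN = Δφ × 111317 = -55.7 m; ΔE = Δλ × 111317 × cos(35.3533°) = -0.0055 × 111317 × 0.815600 = -499.3 m.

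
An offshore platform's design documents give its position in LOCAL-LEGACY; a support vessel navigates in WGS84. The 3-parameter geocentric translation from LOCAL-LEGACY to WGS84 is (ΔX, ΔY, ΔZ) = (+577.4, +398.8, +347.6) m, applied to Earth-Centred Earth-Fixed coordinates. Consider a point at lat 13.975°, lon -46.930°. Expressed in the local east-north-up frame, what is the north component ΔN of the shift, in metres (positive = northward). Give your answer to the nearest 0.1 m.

The local north axis is (−sin φ cos λ, −sin φ sin λ, cos φ), giving ΔN = -95.223 + 70.356 + 337.311 = 312.44 m.

ΔN = 312.4 m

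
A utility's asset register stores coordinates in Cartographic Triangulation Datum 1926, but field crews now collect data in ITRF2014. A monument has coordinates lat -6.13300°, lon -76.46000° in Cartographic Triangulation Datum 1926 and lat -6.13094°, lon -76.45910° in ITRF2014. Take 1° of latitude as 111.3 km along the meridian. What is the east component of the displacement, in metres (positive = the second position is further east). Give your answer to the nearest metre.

ΔE = 100 m

Δφ = -6.13094° − -6.13300° = +0.00206°; Δλ = -76.45910° − -76.46000° = +0.00090°.
ΔN = Δφ × 111300 = 229.3 m; ΔE = Δλ × 111300 × cos(-6.13300°) = +0.00090 × 111300 × 0.994277 = 99.6 m.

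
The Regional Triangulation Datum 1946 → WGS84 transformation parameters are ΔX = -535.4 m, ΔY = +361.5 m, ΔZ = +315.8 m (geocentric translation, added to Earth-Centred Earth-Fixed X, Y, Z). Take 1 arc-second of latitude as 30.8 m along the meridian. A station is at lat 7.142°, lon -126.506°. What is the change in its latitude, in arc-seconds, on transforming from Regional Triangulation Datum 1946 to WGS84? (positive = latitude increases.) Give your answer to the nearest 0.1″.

sin φ = 0.124329, cos φ = 0.992241, sin λ = -0.803795, cos λ = -0.594907.
North component: ΔN = −sin φ cos λ·ΔX − sin φ sin λ·ΔY + cos φ·ΔZ = −(0.124329)(-0.594907)(-535.4) − (0.124329)(-0.803795)(361.5) + (0.992241)(315.8) = 309.88 m.
1° of latitude spans 3600 × 30.80 = 110880 m, so Δφ = 309.88 / 110880 × 3600 = 10.061″.

Δφ = 10.1″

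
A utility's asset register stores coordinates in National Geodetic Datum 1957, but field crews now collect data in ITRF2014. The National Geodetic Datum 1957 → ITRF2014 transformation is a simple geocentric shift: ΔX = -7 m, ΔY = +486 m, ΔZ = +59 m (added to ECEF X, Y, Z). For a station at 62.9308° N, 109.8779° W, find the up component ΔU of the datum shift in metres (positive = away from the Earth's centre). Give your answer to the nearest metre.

At φ = 62.9308°, λ = -109.8779°: sin φ = 0.890458, cos φ = 0.455066, sin λ = -0.940419, cos λ = -0.340017.
ΔU = cos φ cos λ·ΔX + cos φ sin λ·ΔY + sin φ·ΔZ = (0.455066)(-0.340017)(-7) + (0.455066)(-0.940419)(486) + (0.890458)(59) = -154.37 m.

ΔU = -154 m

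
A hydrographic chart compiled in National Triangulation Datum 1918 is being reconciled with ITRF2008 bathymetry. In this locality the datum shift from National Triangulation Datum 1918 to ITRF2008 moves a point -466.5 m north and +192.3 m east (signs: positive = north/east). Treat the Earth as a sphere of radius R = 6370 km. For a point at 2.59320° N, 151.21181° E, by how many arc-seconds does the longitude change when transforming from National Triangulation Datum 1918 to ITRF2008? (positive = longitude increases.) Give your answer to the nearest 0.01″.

Δλ = 6.23″

At latitude 2.59320°, cos φ = 0.998976.
One radian of longitude at latitude φ spans R cos φ, so Δλ = ΔE / (R cos φ) = 192.3 / (6370000 × 0.998976) = 3.0219e-05 rad = 6.233″.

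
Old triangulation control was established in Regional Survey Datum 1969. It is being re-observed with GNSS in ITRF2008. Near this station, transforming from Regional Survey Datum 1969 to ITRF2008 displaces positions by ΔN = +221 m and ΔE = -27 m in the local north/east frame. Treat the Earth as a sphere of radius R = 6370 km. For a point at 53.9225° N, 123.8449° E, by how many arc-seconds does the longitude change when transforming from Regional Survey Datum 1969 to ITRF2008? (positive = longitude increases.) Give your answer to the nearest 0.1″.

Δλ = -1.5″

At latitude 53.9225°, cos φ = 0.588879.
One radian of longitude at latitude φ spans R cos φ, so Δλ = ΔE / (R cos φ) = -27.0 / (6370000 × 0.588879) = -7.1978e-06 rad = -1.485″.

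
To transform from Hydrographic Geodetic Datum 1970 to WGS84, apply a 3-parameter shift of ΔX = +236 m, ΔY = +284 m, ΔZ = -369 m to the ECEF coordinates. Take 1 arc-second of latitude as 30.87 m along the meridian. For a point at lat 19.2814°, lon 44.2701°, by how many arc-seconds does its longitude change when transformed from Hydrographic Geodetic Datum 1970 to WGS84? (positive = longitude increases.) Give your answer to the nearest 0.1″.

Δλ = 1.3″

sin φ = 0.330208, cos φ = 0.943908, sin λ = 0.698042, cos λ = 0.716057.
East component: ΔE = −sin λ·ΔX + cos λ·ΔY = −(0.698042)(236) + (0.716057)(284) = 38.62 m.
1° of latitude spans 3600 × 30.87 = 111132 m; at latitude φ, 1° of longitude spans that × cos φ = 104898.4 m, so Δλ = 38.62 / 104898.4 × 3600 = 1.325″.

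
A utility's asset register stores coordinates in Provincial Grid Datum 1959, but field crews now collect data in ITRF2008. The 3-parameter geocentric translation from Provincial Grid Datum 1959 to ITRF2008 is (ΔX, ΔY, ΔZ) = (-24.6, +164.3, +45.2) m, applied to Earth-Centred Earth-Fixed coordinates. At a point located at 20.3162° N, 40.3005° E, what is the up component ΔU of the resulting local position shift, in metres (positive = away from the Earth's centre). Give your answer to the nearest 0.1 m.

ΔU = 97.8 m

The local up (radial) axis is (cos φ cos λ, cos φ sin λ, sin φ), giving ΔU = -17.594 + 99.658 + 15.693 = 97.76 m.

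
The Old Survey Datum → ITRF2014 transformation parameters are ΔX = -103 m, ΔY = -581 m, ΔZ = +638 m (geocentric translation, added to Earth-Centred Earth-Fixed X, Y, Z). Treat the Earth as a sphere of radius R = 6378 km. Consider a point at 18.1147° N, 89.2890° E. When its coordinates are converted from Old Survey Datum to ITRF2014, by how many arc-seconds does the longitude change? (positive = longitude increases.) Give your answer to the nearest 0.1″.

Δλ = 3.3″

sin φ = 0.310920, cos φ = 0.950436, sin λ = 0.999923, cos λ = 0.012409.
East component: ΔE = −sin λ·ΔX + cos λ·ΔY = −(0.999923)(-103) + (0.012409)(-581) = 95.78 m.
1° of latitude spans πR/180 = 111317 m; at latitude φ, 1° of longitude spans that × cos φ = 105799.8 m, so Δλ = 95.78 / 105799.8 × 3600 = 3.259″.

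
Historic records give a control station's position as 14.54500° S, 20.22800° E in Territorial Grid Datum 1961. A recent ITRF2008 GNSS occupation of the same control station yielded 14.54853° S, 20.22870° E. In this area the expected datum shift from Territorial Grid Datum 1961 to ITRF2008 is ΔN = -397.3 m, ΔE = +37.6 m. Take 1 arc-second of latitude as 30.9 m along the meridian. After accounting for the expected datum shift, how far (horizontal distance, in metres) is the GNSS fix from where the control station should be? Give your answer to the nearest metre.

Observed coordinate differences: Δφ = -0.00353°, Δλ = +0.00070°.
Converting to metres (1° lat = 111240 m, cos φ = 0.967951): observed ΔN = -392.7 m, observed ΔE = 75.4 m.
Subtracting the expected shift leaves a residual of -392.7 − (-397.3) = 4.6 m north and 75.4 − (37.6) = 37.8 m east.
Residual distance = √(4.6² + 37.8²) = 38.1 m.

38 m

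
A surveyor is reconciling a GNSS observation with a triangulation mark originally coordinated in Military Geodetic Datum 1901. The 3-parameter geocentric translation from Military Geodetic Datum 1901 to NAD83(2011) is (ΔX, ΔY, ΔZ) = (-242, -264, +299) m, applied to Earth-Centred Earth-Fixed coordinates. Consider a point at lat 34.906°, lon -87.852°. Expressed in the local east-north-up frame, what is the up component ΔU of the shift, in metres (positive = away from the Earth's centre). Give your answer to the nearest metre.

The local up (radial) axis is (cos φ cos λ, cos φ sin λ, sin φ), giving ΔU = -7.439 + 216.352 + 171.097 = 380.01 m.

ΔU = 380 m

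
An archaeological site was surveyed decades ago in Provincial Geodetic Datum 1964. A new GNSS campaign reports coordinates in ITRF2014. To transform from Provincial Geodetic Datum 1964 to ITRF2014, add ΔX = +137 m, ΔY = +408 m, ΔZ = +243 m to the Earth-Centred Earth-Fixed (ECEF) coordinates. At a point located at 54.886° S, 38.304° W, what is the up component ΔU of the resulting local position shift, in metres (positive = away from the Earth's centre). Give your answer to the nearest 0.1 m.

ΔU = -282.4 m

The local up (radial) axis is (cos φ cos λ, cos φ sin λ, sin φ), giving ΔU = 61.839 − 145.465 − 198.776 = -282.40 m.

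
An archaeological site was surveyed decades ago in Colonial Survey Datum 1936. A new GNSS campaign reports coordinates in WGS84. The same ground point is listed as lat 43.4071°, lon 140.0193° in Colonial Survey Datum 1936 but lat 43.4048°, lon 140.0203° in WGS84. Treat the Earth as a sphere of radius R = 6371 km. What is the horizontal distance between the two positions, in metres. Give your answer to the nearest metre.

268 m

Δφ = 43.4048° − 43.4071° = -0.0023°; Δλ = 140.0203° − 140.0193° = +0.0010°.
1° along a meridian = πR/180 = 111195 m.
ΔN = Δφ × 111195 = -255.7 m; ΔE = Δλ × 111195 × cos(43.4071°) = +0.0010 × 111195 × 0.726490 = 80.8 m.
Distance = √(ΔE² + ΔN²) = √(80.8² + (-255.7)²) = 268.2 m.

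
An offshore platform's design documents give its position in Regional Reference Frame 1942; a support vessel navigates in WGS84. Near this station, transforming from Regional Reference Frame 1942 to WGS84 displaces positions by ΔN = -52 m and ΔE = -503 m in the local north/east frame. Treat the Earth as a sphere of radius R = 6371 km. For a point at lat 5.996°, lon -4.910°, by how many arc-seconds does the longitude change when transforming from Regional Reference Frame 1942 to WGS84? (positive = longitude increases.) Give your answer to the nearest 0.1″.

At latitude 5.996°, cos φ = 0.994529.
One radian of longitude at latitude φ spans R cos φ, so Δλ = ΔE / (R cos φ) = -503.0 / (6371000 × 0.994529) = -7.9386e-05 rad = -16.374″.

Δλ = -16.4″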